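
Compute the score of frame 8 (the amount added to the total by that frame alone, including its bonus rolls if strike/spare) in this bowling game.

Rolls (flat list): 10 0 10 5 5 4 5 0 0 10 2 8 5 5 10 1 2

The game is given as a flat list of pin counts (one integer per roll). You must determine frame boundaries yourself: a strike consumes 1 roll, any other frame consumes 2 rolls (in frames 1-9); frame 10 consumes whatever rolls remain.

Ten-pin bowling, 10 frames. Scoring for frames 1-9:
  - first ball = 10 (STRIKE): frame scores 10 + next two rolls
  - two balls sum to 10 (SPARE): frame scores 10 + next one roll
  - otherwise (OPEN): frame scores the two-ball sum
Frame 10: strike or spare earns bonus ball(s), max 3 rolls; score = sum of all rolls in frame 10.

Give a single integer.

Answer: 20

Derivation:
Frame 1: STRIKE. 10 + next two rolls (0+10) = 20. Cumulative: 20
Frame 2: SPARE (0+10=10). 10 + next roll (5) = 15. Cumulative: 35
Frame 3: SPARE (5+5=10). 10 + next roll (4) = 14. Cumulative: 49
Frame 4: OPEN (4+5=9). Cumulative: 58
Frame 5: OPEN (0+0=0). Cumulative: 58
Frame 6: STRIKE. 10 + next two rolls (2+8) = 20. Cumulative: 78
Frame 7: SPARE (2+8=10). 10 + next roll (5) = 15. Cumulative: 93
Frame 8: SPARE (5+5=10). 10 + next roll (10) = 20. Cumulative: 113
Frame 9: STRIKE. 10 + next two rolls (1+2) = 13. Cumulative: 126
Frame 10: OPEN. Sum of all frame-10 rolls (1+2) = 3. Cumulative: 129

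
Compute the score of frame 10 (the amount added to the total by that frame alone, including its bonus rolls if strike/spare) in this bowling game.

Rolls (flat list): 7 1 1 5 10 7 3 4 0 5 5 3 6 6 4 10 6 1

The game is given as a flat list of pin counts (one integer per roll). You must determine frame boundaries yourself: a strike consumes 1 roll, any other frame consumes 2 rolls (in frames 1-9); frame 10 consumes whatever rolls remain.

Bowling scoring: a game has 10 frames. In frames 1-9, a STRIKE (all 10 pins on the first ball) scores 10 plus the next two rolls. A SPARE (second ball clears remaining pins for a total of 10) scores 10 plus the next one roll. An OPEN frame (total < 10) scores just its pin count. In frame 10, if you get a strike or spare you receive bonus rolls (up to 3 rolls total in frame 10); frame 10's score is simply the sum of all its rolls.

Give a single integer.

Frame 1: OPEN (7+1=8). Cumulative: 8
Frame 2: OPEN (1+5=6). Cumulative: 14
Frame 3: STRIKE. 10 + next two rolls (7+3) = 20. Cumulative: 34
Frame 4: SPARE (7+3=10). 10 + next roll (4) = 14. Cumulative: 48
Frame 5: OPEN (4+0=4). Cumulative: 52
Frame 6: SPARE (5+5=10). 10 + next roll (3) = 13. Cumulative: 65
Frame 7: OPEN (3+6=9). Cumulative: 74
Frame 8: SPARE (6+4=10). 10 + next roll (10) = 20. Cumulative: 94
Frame 9: STRIKE. 10 + next two rolls (6+1) = 17. Cumulative: 111
Frame 10: OPEN. Sum of all frame-10 rolls (6+1) = 7. Cumulative: 118

Answer: 7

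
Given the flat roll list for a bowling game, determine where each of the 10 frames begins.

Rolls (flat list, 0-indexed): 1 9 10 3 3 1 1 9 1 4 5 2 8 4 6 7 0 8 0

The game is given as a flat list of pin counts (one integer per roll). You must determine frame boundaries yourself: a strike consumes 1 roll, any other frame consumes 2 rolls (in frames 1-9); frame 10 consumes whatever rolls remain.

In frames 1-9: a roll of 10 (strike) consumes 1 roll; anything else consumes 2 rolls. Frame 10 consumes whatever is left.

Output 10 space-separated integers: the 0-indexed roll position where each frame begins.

Answer: 0 2 3 5 7 9 11 13 15 17

Derivation:
Frame 1 starts at roll index 0: rolls=1,9 (sum=10), consumes 2 rolls
Frame 2 starts at roll index 2: roll=10 (strike), consumes 1 roll
Frame 3 starts at roll index 3: rolls=3,3 (sum=6), consumes 2 rolls
Frame 4 starts at roll index 5: rolls=1,1 (sum=2), consumes 2 rolls
Frame 5 starts at roll index 7: rolls=9,1 (sum=10), consumes 2 rolls
Frame 6 starts at roll index 9: rolls=4,5 (sum=9), consumes 2 rolls
Frame 7 starts at roll index 11: rolls=2,8 (sum=10), consumes 2 rolls
Frame 8 starts at roll index 13: rolls=4,6 (sum=10), consumes 2 rolls
Frame 9 starts at roll index 15: rolls=7,0 (sum=7), consumes 2 rolls
Frame 10 starts at roll index 17: 2 remaining rolls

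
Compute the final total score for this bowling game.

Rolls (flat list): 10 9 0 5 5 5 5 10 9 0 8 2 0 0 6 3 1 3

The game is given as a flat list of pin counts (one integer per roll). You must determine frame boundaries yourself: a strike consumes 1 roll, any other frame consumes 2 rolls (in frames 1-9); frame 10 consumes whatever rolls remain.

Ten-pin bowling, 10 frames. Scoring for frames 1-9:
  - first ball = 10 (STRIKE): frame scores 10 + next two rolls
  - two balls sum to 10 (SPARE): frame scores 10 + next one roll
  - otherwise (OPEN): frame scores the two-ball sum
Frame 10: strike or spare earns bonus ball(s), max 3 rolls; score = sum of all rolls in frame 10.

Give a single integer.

Answer: 114

Derivation:
Frame 1: STRIKE. 10 + next two rolls (9+0) = 19. Cumulative: 19
Frame 2: OPEN (9+0=9). Cumulative: 28
Frame 3: SPARE (5+5=10). 10 + next roll (5) = 15. Cumulative: 43
Frame 4: SPARE (5+5=10). 10 + next roll (10) = 20. Cumulative: 63
Frame 5: STRIKE. 10 + next two rolls (9+0) = 19. Cumulative: 82
Frame 6: OPEN (9+0=9). Cumulative: 91
Frame 7: SPARE (8+2=10). 10 + next roll (0) = 10. Cumulative: 101
Frame 8: OPEN (0+0=0). Cumulative: 101
Frame 9: OPEN (6+3=9). Cumulative: 110
Frame 10: OPEN. Sum of all frame-10 rolls (1+3) = 4. Cumulative: 114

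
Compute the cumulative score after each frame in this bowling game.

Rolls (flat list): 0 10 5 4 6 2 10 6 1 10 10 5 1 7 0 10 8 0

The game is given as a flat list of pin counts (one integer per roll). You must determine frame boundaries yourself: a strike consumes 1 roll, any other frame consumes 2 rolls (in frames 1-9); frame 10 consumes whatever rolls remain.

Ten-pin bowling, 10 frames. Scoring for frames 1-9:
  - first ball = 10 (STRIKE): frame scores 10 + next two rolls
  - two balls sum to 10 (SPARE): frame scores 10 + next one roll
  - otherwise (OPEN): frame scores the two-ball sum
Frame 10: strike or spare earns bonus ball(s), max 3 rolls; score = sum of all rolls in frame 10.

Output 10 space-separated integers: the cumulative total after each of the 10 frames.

Answer: 15 24 32 49 56 81 97 103 110 128

Derivation:
Frame 1: SPARE (0+10=10). 10 + next roll (5) = 15. Cumulative: 15
Frame 2: OPEN (5+4=9). Cumulative: 24
Frame 3: OPEN (6+2=8). Cumulative: 32
Frame 4: STRIKE. 10 + next two rolls (6+1) = 17. Cumulative: 49
Frame 5: OPEN (6+1=7). Cumulative: 56
Frame 6: STRIKE. 10 + next two rolls (10+5) = 25. Cumulative: 81
Frame 7: STRIKE. 10 + next two rolls (5+1) = 16. Cumulative: 97
Frame 8: OPEN (5+1=6). Cumulative: 103
Frame 9: OPEN (7+0=7). Cumulative: 110
Frame 10: STRIKE. Sum of all frame-10 rolls (10+8+0) = 18. Cumulative: 128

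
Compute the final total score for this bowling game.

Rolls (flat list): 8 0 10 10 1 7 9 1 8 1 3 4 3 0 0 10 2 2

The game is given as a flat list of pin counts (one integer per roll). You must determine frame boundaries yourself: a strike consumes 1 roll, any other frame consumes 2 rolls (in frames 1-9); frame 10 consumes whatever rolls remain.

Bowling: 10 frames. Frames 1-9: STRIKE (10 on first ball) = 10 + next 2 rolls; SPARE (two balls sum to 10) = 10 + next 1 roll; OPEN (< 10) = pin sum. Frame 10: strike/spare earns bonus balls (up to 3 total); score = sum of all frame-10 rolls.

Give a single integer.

Frame 1: OPEN (8+0=8). Cumulative: 8
Frame 2: STRIKE. 10 + next two rolls (10+1) = 21. Cumulative: 29
Frame 3: STRIKE. 10 + next two rolls (1+7) = 18. Cumulative: 47
Frame 4: OPEN (1+7=8). Cumulative: 55
Frame 5: SPARE (9+1=10). 10 + next roll (8) = 18. Cumulative: 73
Frame 6: OPEN (8+1=9). Cumulative: 82
Frame 7: OPEN (3+4=7). Cumulative: 89
Frame 8: OPEN (3+0=3). Cumulative: 92
Frame 9: SPARE (0+10=10). 10 + next roll (2) = 12. Cumulative: 104
Frame 10: OPEN. Sum of all frame-10 rolls (2+2) = 4. Cumulative: 108

Answer: 108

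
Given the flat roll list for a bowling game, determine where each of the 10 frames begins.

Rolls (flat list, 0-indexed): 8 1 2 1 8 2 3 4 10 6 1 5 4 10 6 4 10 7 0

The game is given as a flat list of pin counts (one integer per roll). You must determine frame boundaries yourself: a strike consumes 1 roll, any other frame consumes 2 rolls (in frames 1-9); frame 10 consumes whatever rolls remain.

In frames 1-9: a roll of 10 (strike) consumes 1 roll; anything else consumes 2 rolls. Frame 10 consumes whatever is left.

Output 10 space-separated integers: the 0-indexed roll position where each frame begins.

Answer: 0 2 4 6 8 9 11 13 14 16

Derivation:
Frame 1 starts at roll index 0: rolls=8,1 (sum=9), consumes 2 rolls
Frame 2 starts at roll index 2: rolls=2,1 (sum=3), consumes 2 rolls
Frame 3 starts at roll index 4: rolls=8,2 (sum=10), consumes 2 rolls
Frame 4 starts at roll index 6: rolls=3,4 (sum=7), consumes 2 rolls
Frame 5 starts at roll index 8: roll=10 (strike), consumes 1 roll
Frame 6 starts at roll index 9: rolls=6,1 (sum=7), consumes 2 rolls
Frame 7 starts at roll index 11: rolls=5,4 (sum=9), consumes 2 rolls
Frame 8 starts at roll index 13: roll=10 (strike), consumes 1 roll
Frame 9 starts at roll index 14: rolls=6,4 (sum=10), consumes 2 rolls
Frame 10 starts at roll index 16: 3 remaining rolls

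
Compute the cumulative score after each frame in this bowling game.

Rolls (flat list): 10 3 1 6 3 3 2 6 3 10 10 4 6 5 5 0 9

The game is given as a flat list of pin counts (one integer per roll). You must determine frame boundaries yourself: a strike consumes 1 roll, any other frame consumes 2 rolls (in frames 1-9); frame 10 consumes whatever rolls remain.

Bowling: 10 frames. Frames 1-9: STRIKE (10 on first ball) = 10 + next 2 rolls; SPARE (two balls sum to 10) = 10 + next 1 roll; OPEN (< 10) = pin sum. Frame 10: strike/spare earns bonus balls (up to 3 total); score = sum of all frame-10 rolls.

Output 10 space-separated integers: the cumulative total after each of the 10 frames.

Frame 1: STRIKE. 10 + next two rolls (3+1) = 14. Cumulative: 14
Frame 2: OPEN (3+1=4). Cumulative: 18
Frame 3: OPEN (6+3=9). Cumulative: 27
Frame 4: OPEN (3+2=5). Cumulative: 32
Frame 5: OPEN (6+3=9). Cumulative: 41
Frame 6: STRIKE. 10 + next two rolls (10+4) = 24. Cumulative: 65
Frame 7: STRIKE. 10 + next two rolls (4+6) = 20. Cumulative: 85
Frame 8: SPARE (4+6=10). 10 + next roll (5) = 15. Cumulative: 100
Frame 9: SPARE (5+5=10). 10 + next roll (0) = 10. Cumulative: 110
Frame 10: OPEN. Sum of all frame-10 rolls (0+9) = 9. Cumulative: 119

Answer: 14 18 27 32 41 65 85 100 110 119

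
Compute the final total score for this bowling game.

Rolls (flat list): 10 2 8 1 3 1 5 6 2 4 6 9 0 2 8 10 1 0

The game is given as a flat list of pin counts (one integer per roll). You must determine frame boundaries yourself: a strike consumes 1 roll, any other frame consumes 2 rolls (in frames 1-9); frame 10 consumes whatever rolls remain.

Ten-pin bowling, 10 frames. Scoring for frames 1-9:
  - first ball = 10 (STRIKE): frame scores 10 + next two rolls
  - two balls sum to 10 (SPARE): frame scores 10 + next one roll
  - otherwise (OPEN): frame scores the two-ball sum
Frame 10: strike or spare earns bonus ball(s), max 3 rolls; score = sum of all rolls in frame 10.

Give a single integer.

Answer: 109

Derivation:
Frame 1: STRIKE. 10 + next two rolls (2+8) = 20. Cumulative: 20
Frame 2: SPARE (2+8=10). 10 + next roll (1) = 11. Cumulative: 31
Frame 3: OPEN (1+3=4). Cumulative: 35
Frame 4: OPEN (1+5=6). Cumulative: 41
Frame 5: OPEN (6+2=8). Cumulative: 49
Frame 6: SPARE (4+6=10). 10 + next roll (9) = 19. Cumulative: 68
Frame 7: OPEN (9+0=9). Cumulative: 77
Frame 8: SPARE (2+8=10). 10 + next roll (10) = 20. Cumulative: 97
Frame 9: STRIKE. 10 + next two rolls (1+0) = 11. Cumulative: 108
Frame 10: OPEN. Sum of all frame-10 rolls (1+0) = 1. Cumulative: 109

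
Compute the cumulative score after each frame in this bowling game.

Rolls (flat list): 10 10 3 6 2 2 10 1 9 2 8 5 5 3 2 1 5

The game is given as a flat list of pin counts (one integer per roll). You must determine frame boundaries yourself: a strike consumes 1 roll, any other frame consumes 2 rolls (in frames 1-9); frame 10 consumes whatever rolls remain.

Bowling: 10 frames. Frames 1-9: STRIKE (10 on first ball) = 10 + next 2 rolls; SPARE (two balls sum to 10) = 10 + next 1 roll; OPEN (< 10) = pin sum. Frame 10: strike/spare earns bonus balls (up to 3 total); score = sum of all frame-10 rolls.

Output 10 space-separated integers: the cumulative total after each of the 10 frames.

Frame 1: STRIKE. 10 + next two rolls (10+3) = 23. Cumulative: 23
Frame 2: STRIKE. 10 + next two rolls (3+6) = 19. Cumulative: 42
Frame 3: OPEN (3+6=9). Cumulative: 51
Frame 4: OPEN (2+2=4). Cumulative: 55
Frame 5: STRIKE. 10 + next two rolls (1+9) = 20. Cumulative: 75
Frame 6: SPARE (1+9=10). 10 + next roll (2) = 12. Cumulative: 87
Frame 7: SPARE (2+8=10). 10 + next roll (5) = 15. Cumulative: 102
Frame 8: SPARE (5+5=10). 10 + next roll (3) = 13. Cumulative: 115
Frame 9: OPEN (3+2=5). Cumulative: 120
Frame 10: OPEN. Sum of all frame-10 rolls (1+5) = 6. Cumulative: 126

Answer: 23 42 51 55 75 87 102 115 120 126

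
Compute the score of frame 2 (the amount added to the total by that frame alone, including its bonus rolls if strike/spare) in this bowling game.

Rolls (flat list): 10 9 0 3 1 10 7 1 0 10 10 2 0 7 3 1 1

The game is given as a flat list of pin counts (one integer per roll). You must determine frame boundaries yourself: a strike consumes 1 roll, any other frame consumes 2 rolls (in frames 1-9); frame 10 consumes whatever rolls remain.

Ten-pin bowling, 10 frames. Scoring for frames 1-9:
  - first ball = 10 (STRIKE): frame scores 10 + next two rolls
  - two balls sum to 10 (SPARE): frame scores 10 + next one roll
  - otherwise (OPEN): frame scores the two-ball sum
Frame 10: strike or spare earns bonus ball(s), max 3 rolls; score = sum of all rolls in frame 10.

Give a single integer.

Answer: 9

Derivation:
Frame 1: STRIKE. 10 + next two rolls (9+0) = 19. Cumulative: 19
Frame 2: OPEN (9+0=9). Cumulative: 28
Frame 3: OPEN (3+1=4). Cumulative: 32
Frame 4: STRIKE. 10 + next two rolls (7+1) = 18. Cumulative: 50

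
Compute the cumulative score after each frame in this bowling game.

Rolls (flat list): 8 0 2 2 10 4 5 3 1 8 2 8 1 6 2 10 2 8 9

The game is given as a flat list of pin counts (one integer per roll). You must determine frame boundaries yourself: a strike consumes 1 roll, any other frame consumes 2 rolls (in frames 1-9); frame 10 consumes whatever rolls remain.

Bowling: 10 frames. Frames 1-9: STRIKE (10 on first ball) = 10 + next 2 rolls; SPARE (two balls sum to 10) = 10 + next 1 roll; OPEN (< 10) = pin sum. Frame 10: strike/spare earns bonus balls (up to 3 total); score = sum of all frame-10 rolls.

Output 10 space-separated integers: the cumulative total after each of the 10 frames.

Answer: 8 12 31 40 44 62 71 79 99 118

Derivation:
Frame 1: OPEN (8+0=8). Cumulative: 8
Frame 2: OPEN (2+2=4). Cumulative: 12
Frame 3: STRIKE. 10 + next two rolls (4+5) = 19. Cumulative: 31
Frame 4: OPEN (4+5=9). Cumulative: 40
Frame 5: OPEN (3+1=4). Cumulative: 44
Frame 6: SPARE (8+2=10). 10 + next roll (8) = 18. Cumulative: 62
Frame 7: OPEN (8+1=9). Cumulative: 71
Frame 8: OPEN (6+2=8). Cumulative: 79
Frame 9: STRIKE. 10 + next two rolls (2+8) = 20. Cumulative: 99
Frame 10: SPARE. Sum of all frame-10 rolls (2+8+9) = 19. Cumulative: 118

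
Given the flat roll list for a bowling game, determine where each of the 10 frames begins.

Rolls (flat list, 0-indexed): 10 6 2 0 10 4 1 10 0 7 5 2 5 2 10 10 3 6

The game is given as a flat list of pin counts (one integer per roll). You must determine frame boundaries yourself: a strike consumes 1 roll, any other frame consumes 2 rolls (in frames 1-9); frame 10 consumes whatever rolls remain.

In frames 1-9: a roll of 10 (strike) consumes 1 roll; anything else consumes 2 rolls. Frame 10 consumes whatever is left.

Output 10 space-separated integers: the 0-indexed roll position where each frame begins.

Frame 1 starts at roll index 0: roll=10 (strike), consumes 1 roll
Frame 2 starts at roll index 1: rolls=6,2 (sum=8), consumes 2 rolls
Frame 3 starts at roll index 3: rolls=0,10 (sum=10), consumes 2 rolls
Frame 4 starts at roll index 5: rolls=4,1 (sum=5), consumes 2 rolls
Frame 5 starts at roll index 7: roll=10 (strike), consumes 1 roll
Frame 6 starts at roll index 8: rolls=0,7 (sum=7), consumes 2 rolls
Frame 7 starts at roll index 10: rolls=5,2 (sum=7), consumes 2 rolls
Frame 8 starts at roll index 12: rolls=5,2 (sum=7), consumes 2 rolls
Frame 9 starts at roll index 14: roll=10 (strike), consumes 1 roll
Frame 10 starts at roll index 15: 3 remaining rolls

Answer: 0 1 3 5 7 8 10 12 14 15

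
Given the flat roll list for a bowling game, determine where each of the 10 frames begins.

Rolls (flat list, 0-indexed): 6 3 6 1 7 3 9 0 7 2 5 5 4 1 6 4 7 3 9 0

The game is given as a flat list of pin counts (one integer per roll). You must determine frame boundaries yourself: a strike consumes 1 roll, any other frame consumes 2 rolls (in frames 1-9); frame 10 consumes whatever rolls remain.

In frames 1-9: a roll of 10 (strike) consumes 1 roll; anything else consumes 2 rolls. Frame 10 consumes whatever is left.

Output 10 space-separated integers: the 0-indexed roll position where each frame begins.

Frame 1 starts at roll index 0: rolls=6,3 (sum=9), consumes 2 rolls
Frame 2 starts at roll index 2: rolls=6,1 (sum=7), consumes 2 rolls
Frame 3 starts at roll index 4: rolls=7,3 (sum=10), consumes 2 rolls
Frame 4 starts at roll index 6: rolls=9,0 (sum=9), consumes 2 rolls
Frame 5 starts at roll index 8: rolls=7,2 (sum=9), consumes 2 rolls
Frame 6 starts at roll index 10: rolls=5,5 (sum=10), consumes 2 rolls
Frame 7 starts at roll index 12: rolls=4,1 (sum=5), consumes 2 rolls
Frame 8 starts at roll index 14: rolls=6,4 (sum=10), consumes 2 rolls
Frame 9 starts at roll index 16: rolls=7,3 (sum=10), consumes 2 rolls
Frame 10 starts at roll index 18: 2 remaining rolls

Answer: 0 2 4 6 8 10 12 14 16 18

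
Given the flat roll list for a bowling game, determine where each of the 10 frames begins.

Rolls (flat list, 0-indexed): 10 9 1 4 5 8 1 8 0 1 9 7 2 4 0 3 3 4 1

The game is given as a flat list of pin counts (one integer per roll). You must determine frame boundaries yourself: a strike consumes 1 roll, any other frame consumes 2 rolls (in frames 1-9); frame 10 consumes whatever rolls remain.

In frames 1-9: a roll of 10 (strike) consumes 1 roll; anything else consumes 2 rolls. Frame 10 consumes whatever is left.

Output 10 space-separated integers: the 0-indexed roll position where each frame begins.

Answer: 0 1 3 5 7 9 11 13 15 17

Derivation:
Frame 1 starts at roll index 0: roll=10 (strike), consumes 1 roll
Frame 2 starts at roll index 1: rolls=9,1 (sum=10), consumes 2 rolls
Frame 3 starts at roll index 3: rolls=4,5 (sum=9), consumes 2 rolls
Frame 4 starts at roll index 5: rolls=8,1 (sum=9), consumes 2 rolls
Frame 5 starts at roll index 7: rolls=8,0 (sum=8), consumes 2 rolls
Frame 6 starts at roll index 9: rolls=1,9 (sum=10), consumes 2 rolls
Frame 7 starts at roll index 11: rolls=7,2 (sum=9), consumes 2 rolls
Frame 8 starts at roll index 13: rolls=4,0 (sum=4), consumes 2 rolls
Frame 9 starts at roll index 15: rolls=3,3 (sum=6), consumes 2 rolls
Frame 10 starts at roll index 17: 2 remaining rolls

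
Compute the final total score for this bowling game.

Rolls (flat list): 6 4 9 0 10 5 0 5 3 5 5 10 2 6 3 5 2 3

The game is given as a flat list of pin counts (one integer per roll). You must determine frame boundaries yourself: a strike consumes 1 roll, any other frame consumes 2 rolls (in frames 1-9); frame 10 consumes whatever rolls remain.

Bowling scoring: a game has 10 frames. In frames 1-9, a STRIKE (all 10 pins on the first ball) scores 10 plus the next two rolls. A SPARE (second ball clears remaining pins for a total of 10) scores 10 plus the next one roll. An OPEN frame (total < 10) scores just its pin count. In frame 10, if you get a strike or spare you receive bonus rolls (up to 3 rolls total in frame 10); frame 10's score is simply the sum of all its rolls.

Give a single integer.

Answer: 115

Derivation:
Frame 1: SPARE (6+4=10). 10 + next roll (9) = 19. Cumulative: 19
Frame 2: OPEN (9+0=9). Cumulative: 28
Frame 3: STRIKE. 10 + next two rolls (5+0) = 15. Cumulative: 43
Frame 4: OPEN (5+0=5). Cumulative: 48
Frame 5: OPEN (5+3=8). Cumulative: 56
Frame 6: SPARE (5+5=10). 10 + next roll (10) = 20. Cumulative: 76
Frame 7: STRIKE. 10 + next two rolls (2+6) = 18. Cumulative: 94
Frame 8: OPEN (2+6=8). Cumulative: 102
Frame 9: OPEN (3+5=8). Cumulative: 110
Frame 10: OPEN. Sum of all frame-10 rolls (2+3) = 5. Cumulative: 115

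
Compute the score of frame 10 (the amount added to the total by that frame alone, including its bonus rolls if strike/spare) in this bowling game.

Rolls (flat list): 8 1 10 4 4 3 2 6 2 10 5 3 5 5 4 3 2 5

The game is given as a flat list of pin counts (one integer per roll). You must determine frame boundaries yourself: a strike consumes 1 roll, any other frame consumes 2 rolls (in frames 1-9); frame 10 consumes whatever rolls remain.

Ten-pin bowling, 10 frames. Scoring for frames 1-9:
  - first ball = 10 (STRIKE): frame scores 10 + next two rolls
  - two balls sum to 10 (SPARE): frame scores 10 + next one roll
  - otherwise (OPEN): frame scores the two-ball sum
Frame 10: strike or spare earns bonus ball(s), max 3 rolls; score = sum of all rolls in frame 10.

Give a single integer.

Frame 1: OPEN (8+1=9). Cumulative: 9
Frame 2: STRIKE. 10 + next two rolls (4+4) = 18. Cumulative: 27
Frame 3: OPEN (4+4=8). Cumulative: 35
Frame 4: OPEN (3+2=5). Cumulative: 40
Frame 5: OPEN (6+2=8). Cumulative: 48
Frame 6: STRIKE. 10 + next two rolls (5+3) = 18. Cumulative: 66
Frame 7: OPEN (5+3=8). Cumulative: 74
Frame 8: SPARE (5+5=10). 10 + next roll (4) = 14. Cumulative: 88
Frame 9: OPEN (4+3=7). Cumulative: 95
Frame 10: OPEN. Sum of all frame-10 rolls (2+5) = 7. Cumulative: 102

Answer: 7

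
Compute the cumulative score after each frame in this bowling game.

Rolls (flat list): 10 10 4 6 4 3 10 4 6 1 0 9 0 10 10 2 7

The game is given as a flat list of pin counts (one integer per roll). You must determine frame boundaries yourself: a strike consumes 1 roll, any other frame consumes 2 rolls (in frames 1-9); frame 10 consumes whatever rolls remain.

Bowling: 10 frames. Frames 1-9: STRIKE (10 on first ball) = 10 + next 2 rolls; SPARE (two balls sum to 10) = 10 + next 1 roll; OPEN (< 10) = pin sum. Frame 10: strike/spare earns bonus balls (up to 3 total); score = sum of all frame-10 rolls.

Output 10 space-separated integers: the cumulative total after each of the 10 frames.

Answer: 24 44 58 65 85 96 97 106 128 147

Derivation:
Frame 1: STRIKE. 10 + next two rolls (10+4) = 24. Cumulative: 24
Frame 2: STRIKE. 10 + next two rolls (4+6) = 20. Cumulative: 44
Frame 3: SPARE (4+6=10). 10 + next roll (4) = 14. Cumulative: 58
Frame 4: OPEN (4+3=7). Cumulative: 65
Frame 5: STRIKE. 10 + next two rolls (4+6) = 20. Cumulative: 85
Frame 6: SPARE (4+6=10). 10 + next roll (1) = 11. Cumulative: 96
Frame 7: OPEN (1+0=1). Cumulative: 97
Frame 8: OPEN (9+0=9). Cumulative: 106
Frame 9: STRIKE. 10 + next two rolls (10+2) = 22. Cumulative: 128
Frame 10: STRIKE. Sum of all frame-10 rolls (10+2+7) = 19. Cumulative: 147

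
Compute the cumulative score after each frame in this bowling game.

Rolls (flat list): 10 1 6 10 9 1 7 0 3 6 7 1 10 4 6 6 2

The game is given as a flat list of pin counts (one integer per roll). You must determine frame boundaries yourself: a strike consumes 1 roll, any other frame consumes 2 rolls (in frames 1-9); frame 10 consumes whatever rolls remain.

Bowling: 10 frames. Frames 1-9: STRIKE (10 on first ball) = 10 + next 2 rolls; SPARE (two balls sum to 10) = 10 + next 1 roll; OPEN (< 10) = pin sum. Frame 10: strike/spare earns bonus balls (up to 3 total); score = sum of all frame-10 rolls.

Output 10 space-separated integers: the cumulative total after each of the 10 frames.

Answer: 17 24 44 61 68 77 85 105 121 129

Derivation:
Frame 1: STRIKE. 10 + next two rolls (1+6) = 17. Cumulative: 17
Frame 2: OPEN (1+6=7). Cumulative: 24
Frame 3: STRIKE. 10 + next two rolls (9+1) = 20. Cumulative: 44
Frame 4: SPARE (9+1=10). 10 + next roll (7) = 17. Cumulative: 61
Frame 5: OPEN (7+0=7). Cumulative: 68
Frame 6: OPEN (3+6=9). Cumulative: 77
Frame 7: OPEN (7+1=8). Cumulative: 85
Frame 8: STRIKE. 10 + next two rolls (4+6) = 20. Cumulative: 105
Frame 9: SPARE (4+6=10). 10 + next roll (6) = 16. Cumulative: 121
Frame 10: OPEN. Sum of all frame-10 rolls (6+2) = 8. Cumulative: 129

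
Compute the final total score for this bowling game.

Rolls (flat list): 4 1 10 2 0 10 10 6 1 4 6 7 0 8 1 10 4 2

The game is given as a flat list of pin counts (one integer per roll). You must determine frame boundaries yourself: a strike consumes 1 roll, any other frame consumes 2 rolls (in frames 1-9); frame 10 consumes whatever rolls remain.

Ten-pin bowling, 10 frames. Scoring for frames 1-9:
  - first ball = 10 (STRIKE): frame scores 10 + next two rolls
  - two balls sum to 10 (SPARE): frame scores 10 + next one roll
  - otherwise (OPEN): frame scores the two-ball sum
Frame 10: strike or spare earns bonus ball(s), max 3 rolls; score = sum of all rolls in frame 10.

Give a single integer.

Frame 1: OPEN (4+1=5). Cumulative: 5
Frame 2: STRIKE. 10 + next two rolls (2+0) = 12. Cumulative: 17
Frame 3: OPEN (2+0=2). Cumulative: 19
Frame 4: STRIKE. 10 + next two rolls (10+6) = 26. Cumulative: 45
Frame 5: STRIKE. 10 + next two rolls (6+1) = 17. Cumulative: 62
Frame 6: OPEN (6+1=7). Cumulative: 69
Frame 7: SPARE (4+6=10). 10 + next roll (7) = 17. Cumulative: 86
Frame 8: OPEN (7+0=7). Cumulative: 93
Frame 9: OPEN (8+1=9). Cumulative: 102
Frame 10: STRIKE. Sum of all frame-10 rolls (10+4+2) = 16. Cumulative: 118

Answer: 118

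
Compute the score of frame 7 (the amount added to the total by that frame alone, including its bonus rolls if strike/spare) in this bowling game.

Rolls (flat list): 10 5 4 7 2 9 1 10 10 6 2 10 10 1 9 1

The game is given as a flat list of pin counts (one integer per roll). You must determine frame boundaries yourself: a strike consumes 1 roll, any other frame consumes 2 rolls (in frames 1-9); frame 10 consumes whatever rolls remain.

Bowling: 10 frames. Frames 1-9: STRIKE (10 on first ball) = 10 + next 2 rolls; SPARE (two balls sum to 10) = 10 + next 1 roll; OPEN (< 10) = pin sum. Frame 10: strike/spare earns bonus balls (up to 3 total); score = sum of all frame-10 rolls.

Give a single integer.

Answer: 8

Derivation:
Frame 1: STRIKE. 10 + next two rolls (5+4) = 19. Cumulative: 19
Frame 2: OPEN (5+4=9). Cumulative: 28
Frame 3: OPEN (7+2=9). Cumulative: 37
Frame 4: SPARE (9+1=10). 10 + next roll (10) = 20. Cumulative: 57
Frame 5: STRIKE. 10 + next two rolls (10+6) = 26. Cumulative: 83
Frame 6: STRIKE. 10 + next two rolls (6+2) = 18. Cumulative: 101
Frame 7: OPEN (6+2=8). Cumulative: 109
Frame 8: STRIKE. 10 + next two rolls (10+1) = 21. Cumulative: 130
Frame 9: STRIKE. 10 + next two rolls (1+9) = 20. Cumulative: 150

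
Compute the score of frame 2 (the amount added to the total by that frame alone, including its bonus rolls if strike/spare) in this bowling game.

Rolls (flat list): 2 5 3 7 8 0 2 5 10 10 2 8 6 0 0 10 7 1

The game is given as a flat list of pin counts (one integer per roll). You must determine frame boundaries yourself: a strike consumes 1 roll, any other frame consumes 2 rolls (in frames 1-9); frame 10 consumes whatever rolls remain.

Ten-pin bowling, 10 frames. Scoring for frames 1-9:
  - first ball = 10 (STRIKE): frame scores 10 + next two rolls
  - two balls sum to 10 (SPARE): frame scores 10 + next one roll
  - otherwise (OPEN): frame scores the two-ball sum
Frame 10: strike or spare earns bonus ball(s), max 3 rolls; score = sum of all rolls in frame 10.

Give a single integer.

Frame 1: OPEN (2+5=7). Cumulative: 7
Frame 2: SPARE (3+7=10). 10 + next roll (8) = 18. Cumulative: 25
Frame 3: OPEN (8+0=8). Cumulative: 33
Frame 4: OPEN (2+5=7). Cumulative: 40

Answer: 18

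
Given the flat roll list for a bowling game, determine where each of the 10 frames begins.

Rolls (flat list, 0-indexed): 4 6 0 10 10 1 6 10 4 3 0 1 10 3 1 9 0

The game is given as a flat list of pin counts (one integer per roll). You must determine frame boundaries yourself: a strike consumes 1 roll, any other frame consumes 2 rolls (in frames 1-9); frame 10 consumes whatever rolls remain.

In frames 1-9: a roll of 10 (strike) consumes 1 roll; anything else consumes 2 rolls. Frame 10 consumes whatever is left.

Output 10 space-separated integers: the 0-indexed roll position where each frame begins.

Frame 1 starts at roll index 0: rolls=4,6 (sum=10), consumes 2 rolls
Frame 2 starts at roll index 2: rolls=0,10 (sum=10), consumes 2 rolls
Frame 3 starts at roll index 4: roll=10 (strike), consumes 1 roll
Frame 4 starts at roll index 5: rolls=1,6 (sum=7), consumes 2 rolls
Frame 5 starts at roll index 7: roll=10 (strike), consumes 1 roll
Frame 6 starts at roll index 8: rolls=4,3 (sum=7), consumes 2 rolls
Frame 7 starts at roll index 10: rolls=0,1 (sum=1), consumes 2 rolls
Frame 8 starts at roll index 12: roll=10 (strike), consumes 1 roll
Frame 9 starts at roll index 13: rolls=3,1 (sum=4), consumes 2 rolls
Frame 10 starts at roll index 15: 2 remaining rolls

Answer: 0 2 4 5 7 8 10 12 13 15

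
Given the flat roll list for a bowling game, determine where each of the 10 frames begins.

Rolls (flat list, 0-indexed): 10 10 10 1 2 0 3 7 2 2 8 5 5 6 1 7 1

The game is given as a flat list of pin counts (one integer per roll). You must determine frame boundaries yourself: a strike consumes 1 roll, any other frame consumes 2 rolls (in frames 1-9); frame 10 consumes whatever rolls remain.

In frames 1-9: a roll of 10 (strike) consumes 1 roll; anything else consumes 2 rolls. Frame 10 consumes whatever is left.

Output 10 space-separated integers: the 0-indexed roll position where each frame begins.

Frame 1 starts at roll index 0: roll=10 (strike), consumes 1 roll
Frame 2 starts at roll index 1: roll=10 (strike), consumes 1 roll
Frame 3 starts at roll index 2: roll=10 (strike), consumes 1 roll
Frame 4 starts at roll index 3: rolls=1,2 (sum=3), consumes 2 rolls
Frame 5 starts at roll index 5: rolls=0,3 (sum=3), consumes 2 rolls
Frame 6 starts at roll index 7: rolls=7,2 (sum=9), consumes 2 rolls
Frame 7 starts at roll index 9: rolls=2,8 (sum=10), consumes 2 rolls
Frame 8 starts at roll index 11: rolls=5,5 (sum=10), consumes 2 rolls
Frame 9 starts at roll index 13: rolls=6,1 (sum=7), consumes 2 rolls
Frame 10 starts at roll index 15: 2 remaining rolls

Answer: 0 1 2 3 5 7 9 11 13 15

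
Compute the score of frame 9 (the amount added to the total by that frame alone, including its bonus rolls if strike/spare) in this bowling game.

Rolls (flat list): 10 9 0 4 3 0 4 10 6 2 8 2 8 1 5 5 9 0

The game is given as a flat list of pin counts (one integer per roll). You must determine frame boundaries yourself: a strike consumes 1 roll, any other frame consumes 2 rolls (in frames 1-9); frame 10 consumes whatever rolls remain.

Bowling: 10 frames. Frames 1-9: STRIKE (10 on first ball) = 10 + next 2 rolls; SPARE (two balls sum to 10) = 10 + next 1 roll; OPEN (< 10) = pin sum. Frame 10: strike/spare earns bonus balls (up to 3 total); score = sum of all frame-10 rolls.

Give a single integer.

Answer: 19

Derivation:
Frame 1: STRIKE. 10 + next two rolls (9+0) = 19. Cumulative: 19
Frame 2: OPEN (9+0=9). Cumulative: 28
Frame 3: OPEN (4+3=7). Cumulative: 35
Frame 4: OPEN (0+4=4). Cumulative: 39
Frame 5: STRIKE. 10 + next two rolls (6+2) = 18. Cumulative: 57
Frame 6: OPEN (6+2=8). Cumulative: 65
Frame 7: SPARE (8+2=10). 10 + next roll (8) = 18. Cumulative: 83
Frame 8: OPEN (8+1=9). Cumulative: 92
Frame 9: SPARE (5+5=10). 10 + next roll (9) = 19. Cumulative: 111
Frame 10: OPEN. Sum of all frame-10 rolls (9+0) = 9. Cumulative: 120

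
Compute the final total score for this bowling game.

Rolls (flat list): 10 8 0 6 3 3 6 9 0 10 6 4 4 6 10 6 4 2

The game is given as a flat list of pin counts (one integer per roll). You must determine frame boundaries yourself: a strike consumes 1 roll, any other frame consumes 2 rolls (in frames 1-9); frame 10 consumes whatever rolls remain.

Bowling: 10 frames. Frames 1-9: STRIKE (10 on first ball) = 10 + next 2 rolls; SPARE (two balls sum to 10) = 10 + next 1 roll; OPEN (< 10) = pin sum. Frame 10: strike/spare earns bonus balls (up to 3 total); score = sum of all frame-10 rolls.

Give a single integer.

Answer: 139

Derivation:
Frame 1: STRIKE. 10 + next two rolls (8+0) = 18. Cumulative: 18
Frame 2: OPEN (8+0=8). Cumulative: 26
Frame 3: OPEN (6+3=9). Cumulative: 35
Frame 4: OPEN (3+6=9). Cumulative: 44
Frame 5: OPEN (9+0=9). Cumulative: 53
Frame 6: STRIKE. 10 + next two rolls (6+4) = 20. Cumulative: 73
Frame 7: SPARE (6+4=10). 10 + next roll (4) = 14. Cumulative: 87
Frame 8: SPARE (4+6=10). 10 + next roll (10) = 20. Cumulative: 107
Frame 9: STRIKE. 10 + next two rolls (6+4) = 20. Cumulative: 127
Frame 10: SPARE. Sum of all frame-10 rolls (6+4+2) = 12. Cumulative: 139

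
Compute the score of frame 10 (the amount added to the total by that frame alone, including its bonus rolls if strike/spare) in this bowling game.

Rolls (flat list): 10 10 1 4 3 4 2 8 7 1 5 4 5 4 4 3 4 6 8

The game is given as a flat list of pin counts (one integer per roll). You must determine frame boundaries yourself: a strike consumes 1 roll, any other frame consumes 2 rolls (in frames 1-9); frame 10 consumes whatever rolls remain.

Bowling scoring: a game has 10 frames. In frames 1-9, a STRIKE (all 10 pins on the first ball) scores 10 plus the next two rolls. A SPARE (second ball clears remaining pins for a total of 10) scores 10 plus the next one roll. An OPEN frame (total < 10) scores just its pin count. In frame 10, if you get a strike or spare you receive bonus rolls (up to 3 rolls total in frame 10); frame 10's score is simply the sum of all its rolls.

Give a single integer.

Frame 1: STRIKE. 10 + next two rolls (10+1) = 21. Cumulative: 21
Frame 2: STRIKE. 10 + next two rolls (1+4) = 15. Cumulative: 36
Frame 3: OPEN (1+4=5). Cumulative: 41
Frame 4: OPEN (3+4=7). Cumulative: 48
Frame 5: SPARE (2+8=10). 10 + next roll (7) = 17. Cumulative: 65
Frame 6: OPEN (7+1=8). Cumulative: 73
Frame 7: OPEN (5+4=9). Cumulative: 82
Frame 8: OPEN (5+4=9). Cumulative: 91
Frame 9: OPEN (4+3=7). Cumulative: 98
Frame 10: SPARE. Sum of all frame-10 rolls (4+6+8) = 18. Cumulative: 116

Answer: 18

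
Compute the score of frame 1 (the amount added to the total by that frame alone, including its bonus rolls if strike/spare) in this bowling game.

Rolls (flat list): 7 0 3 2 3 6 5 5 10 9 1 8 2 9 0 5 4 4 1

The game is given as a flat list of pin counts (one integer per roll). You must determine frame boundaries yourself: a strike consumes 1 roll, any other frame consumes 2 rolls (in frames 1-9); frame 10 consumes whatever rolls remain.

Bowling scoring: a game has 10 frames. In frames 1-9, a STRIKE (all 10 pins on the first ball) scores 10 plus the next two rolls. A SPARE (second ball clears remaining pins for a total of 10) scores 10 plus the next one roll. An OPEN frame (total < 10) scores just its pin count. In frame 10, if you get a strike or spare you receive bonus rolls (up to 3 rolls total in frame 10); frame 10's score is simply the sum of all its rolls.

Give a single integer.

Answer: 7

Derivation:
Frame 1: OPEN (7+0=7). Cumulative: 7
Frame 2: OPEN (3+2=5). Cumulative: 12
Frame 3: OPEN (3+6=9). Cumulative: 21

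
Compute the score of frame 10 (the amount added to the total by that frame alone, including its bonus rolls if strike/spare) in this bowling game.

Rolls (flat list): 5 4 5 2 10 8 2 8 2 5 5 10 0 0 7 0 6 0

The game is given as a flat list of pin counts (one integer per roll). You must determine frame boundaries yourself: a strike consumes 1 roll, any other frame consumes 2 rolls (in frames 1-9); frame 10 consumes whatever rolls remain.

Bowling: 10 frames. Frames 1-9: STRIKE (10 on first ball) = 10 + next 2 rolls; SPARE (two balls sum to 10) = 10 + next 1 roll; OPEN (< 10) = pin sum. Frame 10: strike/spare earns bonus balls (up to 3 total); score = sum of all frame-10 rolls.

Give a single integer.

Answer: 6

Derivation:
Frame 1: OPEN (5+4=9). Cumulative: 9
Frame 2: OPEN (5+2=7). Cumulative: 16
Frame 3: STRIKE. 10 + next two rolls (8+2) = 20. Cumulative: 36
Frame 4: SPARE (8+2=10). 10 + next roll (8) = 18. Cumulative: 54
Frame 5: SPARE (8+2=10). 10 + next roll (5) = 15. Cumulative: 69
Frame 6: SPARE (5+5=10). 10 + next roll (10) = 20. Cumulative: 89
Frame 7: STRIKE. 10 + next two rolls (0+0) = 10. Cumulative: 99
Frame 8: OPEN (0+0=0). Cumulative: 99
Frame 9: OPEN (7+0=7). Cumulative: 106
Frame 10: OPEN. Sum of all frame-10 rolls (6+0) = 6. Cumulative: 112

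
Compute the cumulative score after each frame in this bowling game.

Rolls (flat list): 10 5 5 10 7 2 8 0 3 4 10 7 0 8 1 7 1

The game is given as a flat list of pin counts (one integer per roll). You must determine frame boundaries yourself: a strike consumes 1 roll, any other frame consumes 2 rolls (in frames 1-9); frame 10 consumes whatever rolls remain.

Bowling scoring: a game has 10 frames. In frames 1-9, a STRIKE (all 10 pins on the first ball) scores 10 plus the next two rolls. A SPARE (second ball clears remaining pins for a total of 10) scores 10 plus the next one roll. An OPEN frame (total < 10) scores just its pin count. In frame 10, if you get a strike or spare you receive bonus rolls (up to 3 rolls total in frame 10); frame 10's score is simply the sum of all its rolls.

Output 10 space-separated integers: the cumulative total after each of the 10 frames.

Answer: 20 40 59 68 76 83 100 107 116 124

Derivation:
Frame 1: STRIKE. 10 + next two rolls (5+5) = 20. Cumulative: 20
Frame 2: SPARE (5+5=10). 10 + next roll (10) = 20. Cumulative: 40
Frame 3: STRIKE. 10 + next two rolls (7+2) = 19. Cumulative: 59
Frame 4: OPEN (7+2=9). Cumulative: 68
Frame 5: OPEN (8+0=8). Cumulative: 76
Frame 6: OPEN (3+4=7). Cumulative: 83
Frame 7: STRIKE. 10 + next two rolls (7+0) = 17. Cumulative: 100
Frame 8: OPEN (7+0=7). Cumulative: 107
Frame 9: OPEN (8+1=9). Cumulative: 116
Frame 10: OPEN. Sum of all frame-10 rolls (7+1) = 8. Cumulative: 124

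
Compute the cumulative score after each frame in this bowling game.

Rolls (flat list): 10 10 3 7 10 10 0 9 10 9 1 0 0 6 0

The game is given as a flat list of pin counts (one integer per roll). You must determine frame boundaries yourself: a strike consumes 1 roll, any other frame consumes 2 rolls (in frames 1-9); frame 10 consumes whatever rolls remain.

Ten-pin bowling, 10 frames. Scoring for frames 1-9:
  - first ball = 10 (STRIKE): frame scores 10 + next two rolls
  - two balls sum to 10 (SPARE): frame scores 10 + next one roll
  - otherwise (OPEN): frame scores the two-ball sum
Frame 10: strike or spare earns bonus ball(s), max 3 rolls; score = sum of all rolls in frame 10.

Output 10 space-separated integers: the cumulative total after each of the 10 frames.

Frame 1: STRIKE. 10 + next two rolls (10+3) = 23. Cumulative: 23
Frame 2: STRIKE. 10 + next two rolls (3+7) = 20. Cumulative: 43
Frame 3: SPARE (3+7=10). 10 + next roll (10) = 20. Cumulative: 63
Frame 4: STRIKE. 10 + next two rolls (10+0) = 20. Cumulative: 83
Frame 5: STRIKE. 10 + next two rolls (0+9) = 19. Cumulative: 102
Frame 6: OPEN (0+9=9). Cumulative: 111
Frame 7: STRIKE. 10 + next two rolls (9+1) = 20. Cumulative: 131
Frame 8: SPARE (9+1=10). 10 + next roll (0) = 10. Cumulative: 141
Frame 9: OPEN (0+0=0). Cumulative: 141
Frame 10: OPEN. Sum of all frame-10 rolls (6+0) = 6. Cumulative: 147

Answer: 23 43 63 83 102 111 131 141 141 147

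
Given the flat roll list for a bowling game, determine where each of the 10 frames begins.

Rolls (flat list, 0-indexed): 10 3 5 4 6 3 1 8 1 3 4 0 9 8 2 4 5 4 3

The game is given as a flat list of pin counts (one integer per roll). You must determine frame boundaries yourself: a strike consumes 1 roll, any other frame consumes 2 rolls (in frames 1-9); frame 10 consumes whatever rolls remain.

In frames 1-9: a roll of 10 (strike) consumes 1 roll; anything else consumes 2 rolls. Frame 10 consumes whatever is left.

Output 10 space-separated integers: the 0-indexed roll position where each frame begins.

Frame 1 starts at roll index 0: roll=10 (strike), consumes 1 roll
Frame 2 starts at roll index 1: rolls=3,5 (sum=8), consumes 2 rolls
Frame 3 starts at roll index 3: rolls=4,6 (sum=10), consumes 2 rolls
Frame 4 starts at roll index 5: rolls=3,1 (sum=4), consumes 2 rolls
Frame 5 starts at roll index 7: rolls=8,1 (sum=9), consumes 2 rolls
Frame 6 starts at roll index 9: rolls=3,4 (sum=7), consumes 2 rolls
Frame 7 starts at roll index 11: rolls=0,9 (sum=9), consumes 2 rolls
Frame 8 starts at roll index 13: rolls=8,2 (sum=10), consumes 2 rolls
Frame 9 starts at roll index 15: rolls=4,5 (sum=9), consumes 2 rolls
Frame 10 starts at roll index 17: 2 remaining rolls

Answer: 0 1 3 5 7 9 11 13 15 17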